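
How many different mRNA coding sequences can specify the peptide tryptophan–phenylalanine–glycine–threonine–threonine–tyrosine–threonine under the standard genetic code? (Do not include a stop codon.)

Trp: 1 codon.
Phe: 2 codons.
Gly: 4 codons.
Thr: 4 codons.
Thr: 4 codons.
Tyr: 2 codons.
Thr: 4 codons.
1 × 2 × 4 × 4 × 4 × 2 × 4 = 1024.

1024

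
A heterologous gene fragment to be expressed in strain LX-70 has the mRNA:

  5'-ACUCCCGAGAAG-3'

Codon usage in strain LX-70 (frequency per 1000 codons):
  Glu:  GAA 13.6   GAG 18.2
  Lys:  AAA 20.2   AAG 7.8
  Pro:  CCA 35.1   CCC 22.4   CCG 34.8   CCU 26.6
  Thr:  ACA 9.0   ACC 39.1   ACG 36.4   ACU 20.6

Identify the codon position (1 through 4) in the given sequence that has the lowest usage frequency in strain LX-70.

Codon 1 ACU (Thr): 20.6 per 1000.
Codon 2 CCC (Pro): 22.4 per 1000.
Codon 3 GAG (Glu): 18.2 per 1000.
Codon 4 AAG (Lys): 7.8 per 1000.
Lowest frequency is 7.8 at codon 4.

4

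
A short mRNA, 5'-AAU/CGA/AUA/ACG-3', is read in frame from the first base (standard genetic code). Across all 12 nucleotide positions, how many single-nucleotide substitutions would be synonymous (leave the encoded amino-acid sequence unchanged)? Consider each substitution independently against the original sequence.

10

Codon 1 (AAU, Asn): 1 synonymous substitution.
Codon 2 (CGA, Arg): 4 synonymous substitutions.
Codon 3 (AUA, Ile): 2 synonymous substitutions.
Codon 4 (ACG, Thr): 3 synonymous substitutions.
Total: 1 + 4 + 2 + 3 = 10.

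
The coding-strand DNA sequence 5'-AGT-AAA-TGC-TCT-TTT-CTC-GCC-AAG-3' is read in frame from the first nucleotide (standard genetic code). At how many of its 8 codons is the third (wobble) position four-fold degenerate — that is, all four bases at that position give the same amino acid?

Codon 1 AGT (Ser): third position 2-fold.
Codon 2 AAA (Lys): third position 2-fold.
Codon 3 TGC (Cys): third position 2-fold.
Codon 4 TCT (Ser): third position 4-fold.
Codon 5 TTT (Phe): third position 2-fold.
Codon 6 CTC (Leu): third position 4-fold.
Codon 7 GCC (Ala): third position 4-fold.
Codon 8 AAG (Lys): third position 2-fold.
Four-fold degenerate third positions: 3.

3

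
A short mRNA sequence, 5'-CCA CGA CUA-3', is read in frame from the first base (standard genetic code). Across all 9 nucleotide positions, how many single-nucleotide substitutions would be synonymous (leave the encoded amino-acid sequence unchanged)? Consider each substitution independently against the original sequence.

11

Codon 1 (CCA, Pro): 3 synonymous substitutions.
Codon 2 (CGA, Arg): 4 synonymous substitutions.
Codon 3 (CUA, Leu): 4 synonymous substitutions.
Total: 3 + 4 + 4 = 11.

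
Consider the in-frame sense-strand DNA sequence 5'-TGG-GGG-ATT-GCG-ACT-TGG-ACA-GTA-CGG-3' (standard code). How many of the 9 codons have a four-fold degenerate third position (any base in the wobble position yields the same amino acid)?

Codon 1 TGG (Trp): third position 1-fold.
Codon 2 GGG (Gly): third position 4-fold.
Codon 3 ATT (Ile): third position 3-fold.
Codon 4 GCG (Ala): third position 4-fold.
Codon 5 ACT (Thr): third position 4-fold.
Codon 6 TGG (Trp): third position 1-fold.
Codon 7 ACA (Thr): third position 4-fold.
Codon 8 GTA (Val): third position 4-fold.
Codon 9 CGG (Arg): third position 4-fold.
Four-fold degenerate third positions: 6.

6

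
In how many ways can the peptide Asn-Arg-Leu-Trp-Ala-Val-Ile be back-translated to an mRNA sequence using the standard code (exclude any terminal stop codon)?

3456

Asn: 2 codons.
Arg: 6 codons.
Leu: 6 codons.
Trp: 1 codon.
Ala: 4 codons.
Val: 4 codons.
Ile: 3 codons.
2 × 6 × 6 × 1 × 4 × 4 × 3 = 3456.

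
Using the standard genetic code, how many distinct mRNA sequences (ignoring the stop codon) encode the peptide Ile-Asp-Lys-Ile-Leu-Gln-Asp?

Ile: 3 codons.
Asp: 2 codons.
Lys: 2 codons.
Ile: 3 codons.
Leu: 6 codons.
Gln: 2 codons.
Asp: 2 codons.
3 × 2 × 2 × 3 × 6 × 2 × 2 = 864.

864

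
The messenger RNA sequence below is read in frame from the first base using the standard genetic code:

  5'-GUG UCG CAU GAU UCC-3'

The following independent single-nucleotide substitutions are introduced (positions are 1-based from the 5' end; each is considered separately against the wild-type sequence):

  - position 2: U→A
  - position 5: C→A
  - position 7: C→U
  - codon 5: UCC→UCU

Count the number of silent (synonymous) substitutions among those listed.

Codon 1: GUG (Val) → GAG (Glu) — missense.
Codon 2: UCG (Ser) → UAG (Stop) — nonsense.
Codon 3: CAU (His) → UAU (Tyr) — missense.
Codon 5: UCC (Ser) → UCU (Ser) — synonymous.
Synonymous: 1 of 4.

1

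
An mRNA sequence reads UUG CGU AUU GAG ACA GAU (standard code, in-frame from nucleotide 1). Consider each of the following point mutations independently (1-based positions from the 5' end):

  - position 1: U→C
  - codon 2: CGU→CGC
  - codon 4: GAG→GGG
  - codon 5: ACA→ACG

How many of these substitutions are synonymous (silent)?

Codon 1: UUG (Leu) → CUG (Leu) — synonymous.
Codon 2: CGU (Arg) → CGC (Arg) — synonymous.
Codon 4: GAG (Glu) → GGG (Gly) — missense.
Codon 5: ACA (Thr) → ACG (Thr) — synonymous.
Synonymous: 3 of 4.

3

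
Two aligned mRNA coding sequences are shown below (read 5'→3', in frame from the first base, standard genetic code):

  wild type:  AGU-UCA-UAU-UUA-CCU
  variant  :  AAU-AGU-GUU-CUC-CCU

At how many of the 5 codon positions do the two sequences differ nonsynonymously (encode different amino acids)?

2

Codon 1: AGU Ser / AAU Asn — nonsynonymous.
Codon 2: UCA Ser / AGU Ser — synonymous.
Codon 3: UAU Tyr / GUU Val — nonsynonymous.
Codon 4: UUA Leu / CUC Leu — synonymous.
Codon 5: CCU Pro / CCU Pro — identical.
Nonsynonymous differences: 2.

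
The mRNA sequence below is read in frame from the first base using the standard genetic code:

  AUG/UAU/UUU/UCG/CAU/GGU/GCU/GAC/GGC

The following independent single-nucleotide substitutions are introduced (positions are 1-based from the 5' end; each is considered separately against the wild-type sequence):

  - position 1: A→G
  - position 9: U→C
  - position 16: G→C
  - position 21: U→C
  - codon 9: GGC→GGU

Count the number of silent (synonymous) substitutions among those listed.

Codon 1: AUG (Met) → GUG (Val) — missense.
Codon 3: UUU (Phe) → UUC (Phe) — synonymous.
Codon 6: GGU (Gly) → CGU (Arg) — missense.
Codon 7: GCU (Ala) → GCC (Ala) — synonymous.
Codon 9: GGC (Gly) → GGU (Gly) — synonymous.
Synonymous: 3 of 5.

3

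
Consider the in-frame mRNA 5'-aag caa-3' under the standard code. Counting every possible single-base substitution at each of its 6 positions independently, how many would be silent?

Codon 1 (AAG, Lys): 1 synonymous substitution.
Codon 2 (CAA, Gln): 1 synonymous substitution.
Total: 1 + 1 = 2.

2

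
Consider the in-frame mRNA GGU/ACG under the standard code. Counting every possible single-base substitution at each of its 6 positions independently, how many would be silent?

6

Codon 1 (GGU, Gly): 3 synonymous substitutions.
Codon 2 (ACG, Thr): 3 synonymous substitutions.
Total: 3 + 3 = 6.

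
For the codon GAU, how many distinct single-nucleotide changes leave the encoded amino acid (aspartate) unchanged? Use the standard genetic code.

1

Position 1: none → 0 synonymous.
Position 2: none → 0 synonymous.
Position 3: GAC → 1 synonymous.
Total: 0 + 0 + 1 = 1.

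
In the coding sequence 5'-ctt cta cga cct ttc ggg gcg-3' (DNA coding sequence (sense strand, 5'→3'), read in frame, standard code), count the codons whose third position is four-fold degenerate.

6

Codon 1 CTT (Leu): third position 4-fold.
Codon 2 CTA (Leu): third position 4-fold.
Codon 3 CGA (Arg): third position 4-fold.
Codon 4 CCT (Pro): third position 4-fold.
Codon 5 TTC (Phe): third position 2-fold.
Codon 6 GGG (Gly): third position 4-fold.
Codon 7 GCG (Ala): third position 4-fold.
Four-fold degenerate third positions: 6.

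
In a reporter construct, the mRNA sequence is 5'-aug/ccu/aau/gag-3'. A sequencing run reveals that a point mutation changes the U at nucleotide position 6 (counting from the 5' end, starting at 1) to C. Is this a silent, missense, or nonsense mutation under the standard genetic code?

Position 6 falls in codon 2: CCU → Pro.
After the substitution the codon is CCC → Pro.
Both encode Pro, so the change is synonymous.

silent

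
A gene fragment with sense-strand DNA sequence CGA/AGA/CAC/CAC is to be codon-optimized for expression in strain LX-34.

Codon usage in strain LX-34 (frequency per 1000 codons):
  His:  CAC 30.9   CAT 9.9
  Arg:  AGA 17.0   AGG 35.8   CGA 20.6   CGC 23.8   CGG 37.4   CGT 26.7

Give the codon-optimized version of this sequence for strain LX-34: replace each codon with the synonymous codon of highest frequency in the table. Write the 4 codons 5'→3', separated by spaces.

Codon 1 (Arg): best is CGG at 37.4.
Codon 2 (Arg): best is CGG at 37.4.
Codon 3 (His): best is CAC at 30.9.
Codon 4 (His): best is CAC at 30.9.

CGG CGG CAC CAC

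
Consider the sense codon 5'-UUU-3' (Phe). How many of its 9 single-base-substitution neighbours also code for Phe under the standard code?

Position 1: none → 0 synonymous.
Position 2: none → 0 synonymous.
Position 3: UUC → 1 synonymous.
Total: 0 + 0 + 1 = 1.

1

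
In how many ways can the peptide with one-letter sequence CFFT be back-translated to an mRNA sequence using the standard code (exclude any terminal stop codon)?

32

Cys: 2 codons.
Phe: 2 codons.
Phe: 2 codons.
Thr: 4 codons.
2 × 2 × 2 × 4 = 32.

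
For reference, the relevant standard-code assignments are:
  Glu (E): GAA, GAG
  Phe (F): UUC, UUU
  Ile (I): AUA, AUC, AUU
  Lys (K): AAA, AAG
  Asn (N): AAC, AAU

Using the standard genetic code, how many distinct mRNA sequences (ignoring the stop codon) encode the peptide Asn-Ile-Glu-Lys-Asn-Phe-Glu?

192

Asn: 2 codons.
Ile: 3 codons.
Glu: 2 codons.
Lys: 2 codons.
Asn: 2 codons.
Phe: 2 codons.
Glu: 2 codons.
2 × 3 × 2 × 2 × 2 × 2 × 2 = 192.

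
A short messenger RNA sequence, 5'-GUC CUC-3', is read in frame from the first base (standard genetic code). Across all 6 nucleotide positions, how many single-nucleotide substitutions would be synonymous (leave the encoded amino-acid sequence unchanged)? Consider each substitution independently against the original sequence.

6

Codon 1 (GUC, Val): 3 synonymous substitutions.
Codon 2 (CUC, Leu): 3 synonymous substitutions.
Total: 3 + 3 = 6.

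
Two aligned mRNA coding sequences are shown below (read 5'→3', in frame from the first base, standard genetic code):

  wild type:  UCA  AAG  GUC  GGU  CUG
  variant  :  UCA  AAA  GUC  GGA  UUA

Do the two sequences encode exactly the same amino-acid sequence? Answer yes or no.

yes

Codon 1: UCA Ser / UCA Ser — identical.
Codon 2: AAG Lys / AAA Lys — synonymous.
Codon 3: GUC Val / GUC Val — identical.
Codon 4: GGU Gly / GGA Gly — synonymous.
Codon 5: CUG Leu / UUA Leu — synonymous.
Nonsynonymous differences: 0 → same protein.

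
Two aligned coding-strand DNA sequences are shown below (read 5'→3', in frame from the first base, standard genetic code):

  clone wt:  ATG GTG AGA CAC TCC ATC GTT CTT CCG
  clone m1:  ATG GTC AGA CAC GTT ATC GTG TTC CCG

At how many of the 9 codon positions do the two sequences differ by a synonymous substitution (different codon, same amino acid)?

Codon 1: ATG Met / ATG Met — identical.
Codon 2: GTG Val / GTC Val — synonymous.
Codon 3: AGA Arg / AGA Arg — identical.
Codon 4: CAC His / CAC His — identical.
Codon 5: TCC Ser / GTT Val — nonsynonymous.
Codon 6: ATC Ile / ATC Ile — identical.
Codon 7: GTT Val / GTG Val — synonymous.
Codon 8: CTT Leu / TTC Phe — nonsynonymous.
Codon 9: CCG Pro / CCG Pro — identical.
Synonymous differences: 2.

2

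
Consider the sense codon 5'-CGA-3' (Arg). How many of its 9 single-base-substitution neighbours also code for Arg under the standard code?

Position 1: AGA → 1 synonymous.
Position 2: none → 0 synonymous.
Position 3: CGU, CGC, CGG → 3 synonymous.
Total: 1 + 0 + 3 = 4.

4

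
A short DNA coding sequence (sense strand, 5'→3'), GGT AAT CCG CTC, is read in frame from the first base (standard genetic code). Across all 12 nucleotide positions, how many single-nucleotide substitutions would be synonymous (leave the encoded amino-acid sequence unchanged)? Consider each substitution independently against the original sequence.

10

Codon 1 (GGT, Gly): 3 synonymous substitutions.
Codon 2 (AAT, Asn): 1 synonymous substitution.
Codon 3 (CCG, Pro): 3 synonymous substitutions.
Codon 4 (CTC, Leu): 3 synonymous substitutions.
Total: 3 + 1 + 3 + 3 = 10.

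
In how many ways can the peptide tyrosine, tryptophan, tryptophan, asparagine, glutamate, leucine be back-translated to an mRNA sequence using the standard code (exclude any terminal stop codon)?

48

Tyr: 2 codons.
Trp: 1 codon.
Trp: 1 codon.
Asn: 2 codons.
Glu: 2 codons.
Leu: 6 codons.
2 × 1 × 1 × 2 × 2 × 6 = 48.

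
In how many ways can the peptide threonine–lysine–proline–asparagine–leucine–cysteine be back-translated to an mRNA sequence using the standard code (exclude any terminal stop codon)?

768

Thr: 4 codons.
Lys: 2 codons.
Pro: 4 codons.
Asn: 2 codons.
Leu: 6 codons.
Cys: 2 codons.
4 × 2 × 4 × 2 × 6 × 2 = 768.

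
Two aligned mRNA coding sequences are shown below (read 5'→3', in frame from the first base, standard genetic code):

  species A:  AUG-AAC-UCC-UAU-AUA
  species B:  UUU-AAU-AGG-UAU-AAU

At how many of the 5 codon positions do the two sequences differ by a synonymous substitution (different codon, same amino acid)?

Codon 1: AUG Met / UUU Phe — nonsynonymous.
Codon 2: AAC Asn / AAU Asn — synonymous.
Codon 3: UCC Ser / AGG Arg — nonsynonymous.
Codon 4: UAU Tyr / UAU Tyr — identical.
Codon 5: AUA Ile / AAU Asn — nonsynonymous.
Synonymous differences: 1.

1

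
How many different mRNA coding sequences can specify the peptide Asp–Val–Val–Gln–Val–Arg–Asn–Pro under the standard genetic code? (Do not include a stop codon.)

Asp: 2 codons.
Val: 4 codons.
Val: 4 codons.
Gln: 2 codons.
Val: 4 codons.
Arg: 6 codons.
Asn: 2 codons.
Pro: 4 codons.
2 × 4 × 4 × 2 × 4 × 6 × 2 × 4 = 12288.

12288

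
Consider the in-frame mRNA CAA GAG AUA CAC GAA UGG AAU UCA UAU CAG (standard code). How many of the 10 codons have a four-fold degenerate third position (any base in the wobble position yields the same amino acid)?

1

Codon 1 CAA (Gln): third position 2-fold.
Codon 2 GAG (Glu): third position 2-fold.
Codon 3 AUA (Ile): third position 3-fold.
Codon 4 CAC (His): third position 2-fold.
Codon 5 GAA (Glu): third position 2-fold.
Codon 6 UGG (Trp): third position 1-fold.
Codon 7 AAU (Asn): third position 2-fold.
Codon 8 UCA (Ser): third position 4-fold.
Codon 9 UAU (Tyr): third position 2-fold.
Codon 10 CAG (Gln): third position 2-fold.
Four-fold degenerate third positions: 1.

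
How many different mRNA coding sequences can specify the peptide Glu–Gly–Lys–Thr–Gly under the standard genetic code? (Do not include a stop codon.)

Glu: 2 codons.
Gly: 4 codons.
Lys: 2 codons.
Thr: 4 codons.
Gly: 4 codons.
2 × 4 × 2 × 4 × 4 = 256.

256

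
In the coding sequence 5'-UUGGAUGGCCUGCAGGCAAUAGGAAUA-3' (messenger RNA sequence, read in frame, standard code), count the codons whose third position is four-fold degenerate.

4

Codon 1 UUG (Leu): third position 2-fold.
Codon 2 GAU (Asp): third position 2-fold.
Codon 3 GGC (Gly): third position 4-fold.
Codon 4 CUG (Leu): third position 4-fold.
Codon 5 CAG (Gln): third position 2-fold.
Codon 6 GCA (Ala): third position 4-fold.
Codon 7 AUA (Ile): third position 3-fold.
Codon 8 GGA (Gly): third position 4-fold.
Codon 9 AUA (Ile): third position 3-fold.
Four-fold degenerate third positions: 4.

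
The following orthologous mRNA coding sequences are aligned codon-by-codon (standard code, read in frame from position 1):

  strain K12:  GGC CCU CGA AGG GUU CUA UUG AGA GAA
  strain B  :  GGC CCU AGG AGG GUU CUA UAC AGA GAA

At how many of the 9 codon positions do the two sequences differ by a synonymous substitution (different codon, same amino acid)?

Codon 1: GGC Gly / GGC Gly — identical.
Codon 2: CCU Pro / CCU Pro — identical.
Codon 3: CGA Arg / AGG Arg — synonymous.
Codon 4: AGG Arg / AGG Arg — identical.
Codon 5: GUU Val / GUU Val — identical.
Codon 6: CUA Leu / CUA Leu — identical.
Codon 7: UUG Leu / UAC Tyr — nonsynonymous.
Codon 8: AGA Arg / AGA Arg — identical.
Codon 9: GAA Glu / GAA Glu — identical.
Synonymous differences: 1.

1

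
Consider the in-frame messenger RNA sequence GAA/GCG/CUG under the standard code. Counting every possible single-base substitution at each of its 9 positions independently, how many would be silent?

Codon 1 (GAA, Glu): 1 synonymous substitution.
Codon 2 (GCG, Ala): 3 synonymous substitutions.
Codon 3 (CUG, Leu): 4 synonymous substitutions.
Total: 1 + 3 + 4 = 8.

8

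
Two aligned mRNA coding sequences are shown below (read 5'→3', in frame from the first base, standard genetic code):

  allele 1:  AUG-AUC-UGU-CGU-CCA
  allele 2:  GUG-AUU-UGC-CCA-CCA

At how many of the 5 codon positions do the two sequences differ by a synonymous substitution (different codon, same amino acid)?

2

Codon 1: AUG Met / GUG Val — nonsynonymous.
Codon 2: AUC Ile / AUU Ile — synonymous.
Codon 3: UGU Cys / UGC Cys — synonymous.
Codon 4: CGU Arg / CCA Pro — nonsynonymous.
Codon 5: CCA Pro / CCA Pro — identical.
Synonymous differences: 2.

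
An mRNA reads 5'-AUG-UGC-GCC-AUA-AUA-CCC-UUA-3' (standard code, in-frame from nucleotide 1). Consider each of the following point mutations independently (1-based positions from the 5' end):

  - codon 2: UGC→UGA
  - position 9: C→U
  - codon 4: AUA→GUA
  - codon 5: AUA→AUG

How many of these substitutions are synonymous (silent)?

1

Codon 2: UGC (Cys) → UGA (Stop) — nonsense.
Codon 3: GCC (Ala) → GCU (Ala) — synonymous.
Codon 4: AUA (Ile) → GUA (Val) — missense.
Codon 5: AUA (Ile) → AUG (Met) — missense.
Synonymous: 1 of 4.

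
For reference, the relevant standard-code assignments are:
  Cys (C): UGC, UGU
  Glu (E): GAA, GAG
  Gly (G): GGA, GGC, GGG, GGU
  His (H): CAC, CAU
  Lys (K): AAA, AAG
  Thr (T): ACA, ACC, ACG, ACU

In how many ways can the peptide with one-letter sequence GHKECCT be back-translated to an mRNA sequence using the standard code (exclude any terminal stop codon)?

512

Gly: 4 codons.
His: 2 codons.
Lys: 2 codons.
Glu: 2 codons.
Cys: 2 codons.
Cys: 2 codons.
Thr: 4 codons.
4 × 2 × 2 × 2 × 2 × 2 × 4 = 512.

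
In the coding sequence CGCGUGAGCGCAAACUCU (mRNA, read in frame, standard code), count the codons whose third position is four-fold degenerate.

Codon 1 CGC (Arg): third position 4-fold.
Codon 2 GUG (Val): third position 4-fold.
Codon 3 AGC (Ser): third position 2-fold.
Codon 4 GCA (Ala): third position 4-fold.
Codon 5 AAC (Asn): third position 2-fold.
Codon 6 UCU (Ser): third position 4-fold.
Four-fold degenerate third positions: 4.

4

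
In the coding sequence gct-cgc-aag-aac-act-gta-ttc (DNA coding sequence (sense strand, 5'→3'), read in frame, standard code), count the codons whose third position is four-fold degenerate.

Codon 1 GCT (Ala): third position 4-fold.
Codon 2 CGC (Arg): third position 4-fold.
Codon 3 AAG (Lys): third position 2-fold.
Codon 4 AAC (Asn): third position 2-fold.
Codon 5 ACT (Thr): third position 4-fold.
Codon 6 GTA (Val): third position 4-fold.
Codon 7 TTC (Phe): third position 2-fold.
Four-fold degenerate third positions: 4.

4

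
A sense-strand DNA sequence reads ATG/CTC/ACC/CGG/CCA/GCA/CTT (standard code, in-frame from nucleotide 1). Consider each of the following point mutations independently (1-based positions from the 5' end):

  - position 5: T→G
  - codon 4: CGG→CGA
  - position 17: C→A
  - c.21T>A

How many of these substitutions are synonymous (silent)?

Codon 2: CTC (Leu) → CGC (Arg) — missense.
Codon 4: CGG (Arg) → CGA (Arg) — synonymous.
Codon 6: GCA (Ala) → GAA (Glu) — missense.
Codon 7: CTT (Leu) → CTA (Leu) — synonymous.
Synonymous: 2 of 4.

2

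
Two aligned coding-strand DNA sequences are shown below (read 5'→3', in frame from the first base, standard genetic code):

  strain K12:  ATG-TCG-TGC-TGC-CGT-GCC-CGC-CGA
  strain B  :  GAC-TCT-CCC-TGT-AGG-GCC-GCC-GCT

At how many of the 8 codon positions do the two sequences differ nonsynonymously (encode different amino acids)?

4

Codon 1: ATG Met / GAC Asp — nonsynonymous.
Codon 2: TCG Ser / TCT Ser — synonymous.
Codon 3: TGC Cys / CCC Pro — nonsynonymous.
Codon 4: TGC Cys / TGT Cys — synonymous.
Codon 5: CGT Arg / AGG Arg — synonymous.
Codon 6: GCC Ala / GCC Ala — identical.
Codon 7: CGC Arg / GCC Ala — nonsynonymous.
Codon 8: CGA Arg / GCT Ala — nonsynonymous.
Nonsynonymous differences: 4.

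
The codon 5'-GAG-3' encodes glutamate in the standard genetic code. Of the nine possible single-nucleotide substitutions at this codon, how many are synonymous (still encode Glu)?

Position 1: none → 0 synonymous.
Position 2: none → 0 synonymous.
Position 3: GAA → 1 synonymous.
Total: 0 + 0 + 1 = 1.

1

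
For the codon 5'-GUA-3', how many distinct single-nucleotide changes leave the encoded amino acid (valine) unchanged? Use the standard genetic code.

3

Position 1: none → 0 synonymous.
Position 2: none → 0 synonymous.
Position 3: GUU, GUC, GUG → 3 synonymous.
Total: 0 + 0 + 3 = 3.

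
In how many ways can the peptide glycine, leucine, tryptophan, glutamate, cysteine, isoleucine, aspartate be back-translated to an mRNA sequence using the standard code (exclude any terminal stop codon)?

576

Gly: 4 codons.
Leu: 6 codons.
Trp: 1 codon.
Glu: 2 codons.
Cys: 2 codons.
Ile: 3 codons.
Asp: 2 codons.
4 × 6 × 1 × 2 × 2 × 3 × 2 = 576.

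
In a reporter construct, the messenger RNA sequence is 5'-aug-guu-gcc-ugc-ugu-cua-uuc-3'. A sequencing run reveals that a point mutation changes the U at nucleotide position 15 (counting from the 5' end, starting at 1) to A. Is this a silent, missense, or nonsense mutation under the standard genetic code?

nonsense

Position 15 falls in codon 5: UGU → Cys.
After the substitution the codon is UGA → Stop.
The new codon is a stop codon, so this is a nonsense mutation.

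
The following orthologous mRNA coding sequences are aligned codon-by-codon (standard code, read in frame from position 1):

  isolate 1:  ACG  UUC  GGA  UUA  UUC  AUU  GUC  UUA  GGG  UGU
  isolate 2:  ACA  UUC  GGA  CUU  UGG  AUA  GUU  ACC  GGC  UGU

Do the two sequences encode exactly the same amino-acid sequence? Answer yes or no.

no

Codon 1: ACG Thr / ACA Thr — synonymous.
Codon 2: UUC Phe / UUC Phe — identical.
Codon 3: GGA Gly / GGA Gly — identical.
Codon 4: UUA Leu / CUU Leu — synonymous.
Codon 5: UUC Phe / UGG Trp — nonsynonymous.
Codon 6: AUU Ile / AUA Ile — synonymous.
Codon 7: GUC Val / GUU Val — synonymous.
Codon 8: UUA Leu / ACC Thr — nonsynonymous.
Codon 9: GGG Gly / GGC Gly — synonymous.
Codon 10: UGU Cys / UGU Cys — identical.
Nonsynonymous differences: 2 → different protein.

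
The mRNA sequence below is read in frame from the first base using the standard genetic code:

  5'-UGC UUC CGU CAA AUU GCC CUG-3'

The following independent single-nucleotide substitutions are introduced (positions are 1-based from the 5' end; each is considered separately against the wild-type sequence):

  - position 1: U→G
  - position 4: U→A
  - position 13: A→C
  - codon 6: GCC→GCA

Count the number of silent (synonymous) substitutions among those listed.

Codon 1: UGC (Cys) → GGC (Gly) — missense.
Codon 2: UUC (Phe) → AUC (Ile) — missense.
Codon 5: AUU (Ile) → CUU (Leu) — missense.
Codon 6: GCC (Ala) → GCA (Ala) — synonymous.
Synonymous: 1 of 4.

1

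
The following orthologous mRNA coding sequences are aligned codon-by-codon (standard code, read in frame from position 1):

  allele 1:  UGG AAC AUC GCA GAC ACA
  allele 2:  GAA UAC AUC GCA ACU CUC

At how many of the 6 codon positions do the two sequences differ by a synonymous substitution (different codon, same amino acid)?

Codon 1: UGG Trp / GAA Glu — nonsynonymous.
Codon 2: AAC Asn / UAC Tyr — nonsynonymous.
Codon 3: AUC Ile / AUC Ile — identical.
Codon 4: GCA Ala / GCA Ala — identical.
Codon 5: GAC Asp / ACU Thr — nonsynonymous.
Codon 6: ACA Thr / CUC Leu — nonsynonymous.
Synonymous differences: 0.

0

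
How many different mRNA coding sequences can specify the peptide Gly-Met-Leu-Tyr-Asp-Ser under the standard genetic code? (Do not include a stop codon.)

Gly: 4 codons.
Met: 1 codon.
Leu: 6 codons.
Tyr: 2 codons.
Asp: 2 codons.
Ser: 6 codons.
4 × 1 × 6 × 2 × 2 × 6 = 576.

576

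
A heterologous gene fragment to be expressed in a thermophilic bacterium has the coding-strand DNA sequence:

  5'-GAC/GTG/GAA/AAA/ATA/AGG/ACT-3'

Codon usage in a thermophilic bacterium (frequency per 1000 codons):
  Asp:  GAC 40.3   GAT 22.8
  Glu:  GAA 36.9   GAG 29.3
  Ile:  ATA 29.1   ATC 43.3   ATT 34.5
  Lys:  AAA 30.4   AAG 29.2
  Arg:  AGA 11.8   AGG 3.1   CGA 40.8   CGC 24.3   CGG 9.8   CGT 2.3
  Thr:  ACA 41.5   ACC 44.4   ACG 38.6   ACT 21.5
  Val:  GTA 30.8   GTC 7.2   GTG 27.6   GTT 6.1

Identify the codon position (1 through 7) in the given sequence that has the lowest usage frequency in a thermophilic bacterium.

6

Codon 1 GAC (Asp): 40.3 per 1000.
Codon 2 GTG (Val): 27.6 per 1000.
Codon 3 GAA (Glu): 36.9 per 1000.
Codon 4 AAA (Lys): 30.4 per 1000.
Codon 5 ATA (Ile): 29.1 per 1000.
Codon 6 AGG (Arg): 3.1 per 1000.
Codon 7 ACT (Thr): 21.5 per 1000.
Lowest frequency is 3.1 at codon 6.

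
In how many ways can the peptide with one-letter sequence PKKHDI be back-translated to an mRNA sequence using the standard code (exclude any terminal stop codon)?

192

Pro: 4 codons.
Lys: 2 codons.
Lys: 2 codons.
His: 2 codons.
Asp: 2 codons.
Ile: 3 codons.
4 × 2 × 2 × 2 × 2 × 3 = 192.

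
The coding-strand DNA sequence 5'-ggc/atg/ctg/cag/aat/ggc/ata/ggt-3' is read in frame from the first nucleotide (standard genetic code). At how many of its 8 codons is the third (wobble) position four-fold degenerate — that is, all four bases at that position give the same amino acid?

4

Codon 1 GGC (Gly): third position 4-fold.
Codon 2 ATG (Met): third position 1-fold.
Codon 3 CTG (Leu): third position 4-fold.
Codon 4 CAG (Gln): third position 2-fold.
Codon 5 AAT (Asn): third position 2-fold.
Codon 6 GGC (Gly): third position 4-fold.
Codon 7 ATA (Ile): third position 3-fold.
Codon 8 GGT (Gly): third position 4-fold.
Four-fold degenerate third positions: 4.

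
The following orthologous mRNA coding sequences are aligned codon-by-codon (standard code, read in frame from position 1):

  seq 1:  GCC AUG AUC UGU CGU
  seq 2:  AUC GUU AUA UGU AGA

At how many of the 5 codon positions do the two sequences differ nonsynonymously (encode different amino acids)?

Codon 1: GCC Ala / AUC Ile — nonsynonymous.
Codon 2: AUG Met / GUU Val — nonsynonymous.
Codon 3: AUC Ile / AUA Ile — synonymous.
Codon 4: UGU Cys / UGU Cys — identical.
Codon 5: CGU Arg / AGA Arg — synonymous.
Nonsynonymous differences: 2.

2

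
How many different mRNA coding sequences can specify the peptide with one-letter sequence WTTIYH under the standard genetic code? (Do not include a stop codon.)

Trp: 1 codon.
Thr: 4 codons.
Thr: 4 codons.
Ile: 3 codons.
Tyr: 2 codons.
His: 2 codons.
1 × 4 × 4 × 3 × 2 × 2 = 192.

192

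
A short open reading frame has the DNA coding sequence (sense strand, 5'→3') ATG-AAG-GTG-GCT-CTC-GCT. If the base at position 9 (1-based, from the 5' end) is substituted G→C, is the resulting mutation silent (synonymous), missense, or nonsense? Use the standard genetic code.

Position 9 falls in codon 3: GTG → Val.
After the substitution the codon is GTC → Val.
Both encode Val, so the change is synonymous.

silent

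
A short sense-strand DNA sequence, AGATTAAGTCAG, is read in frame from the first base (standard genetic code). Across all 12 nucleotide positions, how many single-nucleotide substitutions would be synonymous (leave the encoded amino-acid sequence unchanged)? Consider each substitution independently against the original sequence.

6

Codon 1 (AGA, Arg): 2 synonymous substitutions.
Codon 2 (TTA, Leu): 2 synonymous substitutions.
Codon 3 (AGT, Ser): 1 synonymous substitution.
Codon 4 (CAG, Gln): 1 synonymous substitution.
Total: 2 + 2 + 1 + 1 = 6.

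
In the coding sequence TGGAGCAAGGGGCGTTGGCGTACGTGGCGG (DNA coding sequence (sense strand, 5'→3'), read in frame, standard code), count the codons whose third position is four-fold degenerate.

5

Codon 1 TGG (Trp): third position 1-fold.
Codon 2 AGC (Ser): third position 2-fold.
Codon 3 AAG (Lys): third position 2-fold.
Codon 4 GGG (Gly): third position 4-fold.
Codon 5 CGT (Arg): third position 4-fold.
Codon 6 TGG (Trp): third position 1-fold.
Codon 7 CGT (Arg): third position 4-fold.
Codon 8 ACG (Thr): third position 4-fold.
Codon 9 TGG (Trp): third position 1-fold.
Codon 10 CGG (Arg): third position 4-fold.
Four-fold degenerate third positions: 5.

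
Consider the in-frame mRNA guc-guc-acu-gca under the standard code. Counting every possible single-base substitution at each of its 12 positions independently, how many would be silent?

12

Codon 1 (GUC, Val): 3 synonymous substitutions.
Codon 2 (GUC, Val): 3 synonymous substitutions.
Codon 3 (ACU, Thr): 3 synonymous substitutions.
Codon 4 (GCA, Ala): 3 synonymous substitutions.
Total: 3 + 3 + 3 + 3 = 12.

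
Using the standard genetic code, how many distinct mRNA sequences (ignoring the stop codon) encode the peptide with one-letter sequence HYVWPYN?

His: 2 codons.
Tyr: 2 codons.
Val: 4 codons.
Trp: 1 codon.
Pro: 4 codons.
Tyr: 2 codons.
Asn: 2 codons.
2 × 2 × 4 × 1 × 4 × 2 × 2 = 256.

256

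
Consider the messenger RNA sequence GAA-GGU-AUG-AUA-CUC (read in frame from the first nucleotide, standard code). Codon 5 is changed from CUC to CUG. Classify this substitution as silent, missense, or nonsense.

Position 15 falls in codon 5: CUC → Leu.
After the substitution the codon is CUG → Leu.
Both encode Leu, so the change is synonymous.

silent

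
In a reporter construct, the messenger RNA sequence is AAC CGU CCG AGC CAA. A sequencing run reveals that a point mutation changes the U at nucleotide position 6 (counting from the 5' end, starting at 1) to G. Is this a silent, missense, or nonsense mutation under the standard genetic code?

Position 6 falls in codon 2: CGU → Arg.
After the substitution the codon is CGG → Arg.
Both encode Arg, so the change is synonymous.

silent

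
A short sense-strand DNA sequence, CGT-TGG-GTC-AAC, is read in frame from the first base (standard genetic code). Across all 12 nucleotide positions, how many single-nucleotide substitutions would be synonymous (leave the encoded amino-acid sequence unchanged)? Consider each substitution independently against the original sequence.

7

Codon 1 (CGT, Arg): 3 synonymous substitutions.
Codon 2 (TGG, Trp): 0 synonymous substitutions.
Codon 3 (GTC, Val): 3 synonymous substitutions.
Codon 4 (AAC, Asn): 1 synonymous substitution.
Total: 3 + 0 + 3 + 1 = 7.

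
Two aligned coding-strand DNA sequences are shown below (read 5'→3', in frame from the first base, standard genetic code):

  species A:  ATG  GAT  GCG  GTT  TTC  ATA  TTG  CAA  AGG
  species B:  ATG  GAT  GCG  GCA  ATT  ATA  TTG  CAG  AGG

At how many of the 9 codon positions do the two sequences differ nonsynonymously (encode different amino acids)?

Codon 1: ATG Met / ATG Met — identical.
Codon 2: GAT Asp / GAT Asp — identical.
Codon 3: GCG Ala / GCG Ala — identical.
Codon 4: GTT Val / GCA Ala — nonsynonymous.
Codon 5: TTC Phe / ATT Ile — nonsynonymous.
Codon 6: ATA Ile / ATA Ile — identical.
Codon 7: TTG Leu / TTG Leu — identical.
Codon 8: CAA Gln / CAG Gln — synonymous.
Codon 9: AGG Arg / AGG Arg — identical.
Nonsynonymous differences: 2.

2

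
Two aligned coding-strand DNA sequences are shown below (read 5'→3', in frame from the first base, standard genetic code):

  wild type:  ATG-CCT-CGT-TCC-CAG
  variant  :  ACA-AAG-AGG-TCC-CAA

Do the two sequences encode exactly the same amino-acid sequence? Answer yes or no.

no

Codon 1: ATG Met / ACA Thr — nonsynonymous.
Codon 2: CCT Pro / AAG Lys — nonsynonymous.
Codon 3: CGT Arg / AGG Arg — synonymous.
Codon 4: TCC Ser / TCC Ser — identical.
Codon 5: CAG Gln / CAA Gln — synonymous.
Nonsynonymous differences: 2 → different protein.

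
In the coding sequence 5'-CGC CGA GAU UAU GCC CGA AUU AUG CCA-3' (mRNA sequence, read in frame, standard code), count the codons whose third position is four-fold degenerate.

5

Codon 1 CGC (Arg): third position 4-fold.
Codon 2 CGA (Arg): third position 4-fold.
Codon 3 GAU (Asp): third position 2-fold.
Codon 4 UAU (Tyr): third position 2-fold.
Codon 5 GCC (Ala): third position 4-fold.
Codon 6 CGA (Arg): third position 4-fold.
Codon 7 AUU (Ile): third position 3-fold.
Codon 8 AUG (Met): third position 1-fold.
Codon 9 CCA (Pro): third position 4-fold.
Four-fold degenerate third positions: 5.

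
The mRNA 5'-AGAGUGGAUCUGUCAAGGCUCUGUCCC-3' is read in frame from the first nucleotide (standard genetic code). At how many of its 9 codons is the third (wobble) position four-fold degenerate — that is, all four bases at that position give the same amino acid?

5

Codon 1 AGA (Arg): third position 2-fold.
Codon 2 GUG (Val): third position 4-fold.
Codon 3 GAU (Asp): third position 2-fold.
Codon 4 CUG (Leu): third position 4-fold.
Codon 5 UCA (Ser): third position 4-fold.
Codon 6 AGG (Arg): third position 2-fold.
Codon 7 CUC (Leu): third position 4-fold.
Codon 8 UGU (Cys): third position 2-fold.
Codon 9 CCC (Pro): third position 4-fold.
Four-fold degenerate third positions: 5.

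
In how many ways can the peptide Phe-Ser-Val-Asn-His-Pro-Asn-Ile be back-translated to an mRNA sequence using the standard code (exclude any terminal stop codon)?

4608

Phe: 2 codons.
Ser: 6 codons.
Val: 4 codons.
Asn: 2 codons.
His: 2 codons.
Pro: 4 codons.
Asn: 2 codons.
Ile: 3 codons.
2 × 6 × 4 × 2 × 2 × 4 × 2 × 3 = 4608.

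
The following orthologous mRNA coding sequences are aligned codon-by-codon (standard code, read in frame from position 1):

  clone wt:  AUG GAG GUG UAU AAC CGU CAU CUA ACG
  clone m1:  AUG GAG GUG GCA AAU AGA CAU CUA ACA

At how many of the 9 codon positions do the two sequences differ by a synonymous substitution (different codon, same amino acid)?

Codon 1: AUG Met / AUG Met — identical.
Codon 2: GAG Glu / GAG Glu — identical.
Codon 3: GUG Val / GUG Val — identical.
Codon 4: UAU Tyr / GCA Ala — nonsynonymous.
Codon 5: AAC Asn / AAU Asn — synonymous.
Codon 6: CGU Arg / AGA Arg — synonymous.
Codon 7: CAU His / CAU His — identical.
Codon 8: CUA Leu / CUA Leu — identical.
Codon 9: ACG Thr / ACA Thr — synonymous.
Synonymous differences: 3.

3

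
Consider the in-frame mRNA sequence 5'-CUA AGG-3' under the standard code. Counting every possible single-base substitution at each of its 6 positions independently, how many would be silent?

Codon 1 (CUA, Leu): 4 synonymous substitutions.
Codon 2 (AGG, Arg): 2 synonymous substitutions.
Total: 4 + 2 = 6.

6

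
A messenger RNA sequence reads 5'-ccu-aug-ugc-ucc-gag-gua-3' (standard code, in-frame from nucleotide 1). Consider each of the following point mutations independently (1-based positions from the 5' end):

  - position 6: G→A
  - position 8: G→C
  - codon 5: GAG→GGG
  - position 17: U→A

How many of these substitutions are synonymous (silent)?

0

Codon 2: AUG (Met) → AUA (Ile) — missense.
Codon 3: UGC (Cys) → UCC (Ser) — missense.
Codon 5: GAG (Glu) → GGG (Gly) — missense.
Codon 6: GUA (Val) → GAA (Glu) — missense.
Synonymous: 0 of 4.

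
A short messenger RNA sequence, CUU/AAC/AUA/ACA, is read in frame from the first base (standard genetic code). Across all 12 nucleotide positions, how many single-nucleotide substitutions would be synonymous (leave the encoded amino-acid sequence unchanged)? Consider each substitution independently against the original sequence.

Codon 1 (CUU, Leu): 3 synonymous substitutions.
Codon 2 (AAC, Asn): 1 synonymous substitution.
Codon 3 (AUA, Ile): 2 synonymous substitutions.
Codon 4 (ACA, Thr): 3 synonymous substitutions.
Total: 3 + 1 + 2 + 3 = 9.

9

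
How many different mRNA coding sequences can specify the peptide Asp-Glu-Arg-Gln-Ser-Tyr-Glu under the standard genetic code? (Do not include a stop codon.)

1152

Asp: 2 codons.
Glu: 2 codons.
Arg: 6 codons.
Gln: 2 codons.
Ser: 6 codons.
Tyr: 2 codons.
Glu: 2 codons.
2 × 2 × 6 × 2 × 6 × 2 × 2 = 1152.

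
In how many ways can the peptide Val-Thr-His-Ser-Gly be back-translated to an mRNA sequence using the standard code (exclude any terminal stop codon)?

768

Val: 4 codons.
Thr: 4 codons.
His: 2 codons.
Ser: 6 codons.
Gly: 4 codons.
4 × 4 × 2 × 6 × 4 = 768.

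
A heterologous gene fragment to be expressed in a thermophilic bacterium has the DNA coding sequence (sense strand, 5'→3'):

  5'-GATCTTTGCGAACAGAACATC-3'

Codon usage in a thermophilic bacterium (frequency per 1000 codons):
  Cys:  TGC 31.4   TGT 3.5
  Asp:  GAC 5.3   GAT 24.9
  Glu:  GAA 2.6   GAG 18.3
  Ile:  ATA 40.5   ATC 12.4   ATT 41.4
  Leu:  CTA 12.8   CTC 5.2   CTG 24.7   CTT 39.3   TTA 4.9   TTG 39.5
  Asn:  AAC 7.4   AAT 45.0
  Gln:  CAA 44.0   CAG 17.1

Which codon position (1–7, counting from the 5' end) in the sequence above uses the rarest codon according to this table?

Codon 1 GAT (Asp): 24.9 per 1000.
Codon 2 CTT (Leu): 39.3 per 1000.
Codon 3 TGC (Cys): 31.4 per 1000.
Codon 4 GAA (Glu): 2.6 per 1000.
Codon 5 CAG (Gln): 17.1 per 1000.
Codon 6 AAC (Asn): 7.4 per 1000.
Codon 7 ATC (Ile): 12.4 per 1000.
Lowest frequency is 2.6 at codon 4.

4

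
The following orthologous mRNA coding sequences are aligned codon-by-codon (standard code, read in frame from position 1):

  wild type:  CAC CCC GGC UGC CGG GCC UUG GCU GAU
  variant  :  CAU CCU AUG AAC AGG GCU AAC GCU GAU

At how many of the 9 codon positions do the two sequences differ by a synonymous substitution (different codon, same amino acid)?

4

Codon 1: CAC His / CAU His — synonymous.
Codon 2: CCC Pro / CCU Pro — synonymous.
Codon 3: GGC Gly / AUG Met — nonsynonymous.
Codon 4: UGC Cys / AAC Asn — nonsynonymous.
Codon 5: CGG Arg / AGG Arg — synonymous.
Codon 6: GCC Ala / GCU Ala — synonymous.
Codon 7: UUG Leu / AAC Asn — nonsynonymous.
Codon 8: GCU Ala / GCU Ala — identical.
Codon 9: GAU Asp / GAU Asp — identical.
Synonymous differences: 4.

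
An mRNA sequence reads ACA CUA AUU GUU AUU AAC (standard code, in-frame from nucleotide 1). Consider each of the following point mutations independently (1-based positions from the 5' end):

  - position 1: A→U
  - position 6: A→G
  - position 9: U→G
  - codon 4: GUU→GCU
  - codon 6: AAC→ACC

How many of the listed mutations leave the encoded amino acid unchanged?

Codon 1: ACA (Thr) → UCA (Ser) — missense.
Codon 2: CUA (Leu) → CUG (Leu) — synonymous.
Codon 3: AUU (Ile) → AUG (Met) — missense.
Codon 4: GUU (Val) → GCU (Ala) — missense.
Codon 6: AAC (Asn) → ACC (Thr) — missense.
Synonymous: 1 of 5.

1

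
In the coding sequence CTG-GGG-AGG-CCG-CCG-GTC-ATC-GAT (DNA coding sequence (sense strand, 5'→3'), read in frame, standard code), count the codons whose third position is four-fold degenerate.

5

Codon 1 CTG (Leu): third position 4-fold.
Codon 2 GGG (Gly): third position 4-fold.
Codon 3 AGG (Arg): third position 2-fold.
Codon 4 CCG (Pro): third position 4-fold.
Codon 5 CCG (Pro): third position 4-fold.
Codon 6 GTC (Val): third position 4-fold.
Codon 7 ATC (Ile): third position 3-fold.
Codon 8 GAT (Asp): third position 2-fold.
Four-fold degenerate third positions: 5.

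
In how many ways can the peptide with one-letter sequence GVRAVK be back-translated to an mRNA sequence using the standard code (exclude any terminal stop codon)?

Gly: 4 codons.
Val: 4 codons.
Arg: 6 codons.
Ala: 4 codons.
Val: 4 codons.
Lys: 2 codons.
4 × 4 × 6 × 4 × 4 × 2 = 3072.

3072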